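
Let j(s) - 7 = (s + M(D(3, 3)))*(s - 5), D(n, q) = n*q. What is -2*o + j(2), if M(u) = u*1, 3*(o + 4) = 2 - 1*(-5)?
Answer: -68/3 ≈ -22.667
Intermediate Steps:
o = -5/3 (o = -4 + (2 - 1*(-5))/3 = -4 + (2 + 5)/3 = -4 + (1/3)*7 = -4 + 7/3 = -5/3 ≈ -1.6667)
M(u) = u
j(s) = 7 + (-5 + s)*(9 + s) (j(s) = 7 + (s + 3*3)*(s - 5) = 7 + (s + 9)*(-5 + s) = 7 + (9 + s)*(-5 + s) = 7 + (-5 + s)*(9 + s))
-2*o + j(2) = -2*(-5/3) + (-38 + 2**2 + 4*2) = 10/3 + (-38 + 4 + 8) = 10/3 - 26 = -68/3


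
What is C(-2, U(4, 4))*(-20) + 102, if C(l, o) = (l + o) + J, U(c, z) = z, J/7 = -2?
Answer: 342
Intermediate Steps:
J = -14 (J = 7*(-2) = -14)
C(l, o) = -14 + l + o (C(l, o) = (l + o) - 14 = -14 + l + o)
C(-2, U(4, 4))*(-20) + 102 = (-14 - 2 + 4)*(-20) + 102 = -12*(-20) + 102 = 240 + 102 = 342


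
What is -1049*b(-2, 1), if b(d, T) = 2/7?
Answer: -2098/7 ≈ -299.71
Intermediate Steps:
b(d, T) = 2/7 (b(d, T) = 2*(⅐) = 2/7)
-1049*b(-2, 1) = -1049*2/7 = -2098/7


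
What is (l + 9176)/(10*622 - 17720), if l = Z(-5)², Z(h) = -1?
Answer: -399/500 ≈ -0.79800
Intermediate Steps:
l = 1 (l = (-1)² = 1)
(l + 9176)/(10*622 - 17720) = (1 + 9176)/(10*622 - 17720) = 9177/(6220 - 17720) = 9177/(-11500) = 9177*(-1/11500) = -399/500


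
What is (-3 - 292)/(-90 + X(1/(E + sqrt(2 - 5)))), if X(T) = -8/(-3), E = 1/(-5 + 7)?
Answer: 885/262 ≈ 3.3779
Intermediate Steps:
E = 1/2 ≈ 0.50000
X(T) = 8/3 (X(T) = -8*(-1/3) = 8/3)
(-3 - 292)/(-90 + X(1/(E + sqrt(2 - 5)))) = (-3 - 292)/(-90 + 8/3) = -295/(-262/3) = -295*(-3/262) = 885/262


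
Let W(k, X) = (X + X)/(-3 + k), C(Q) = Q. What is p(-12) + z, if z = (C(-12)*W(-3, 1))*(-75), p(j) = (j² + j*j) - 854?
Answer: -866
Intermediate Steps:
W(k, X) = 2*X/(-3 + k) (W(k, X) = (2*X)/(-3 + k) = 2*X/(-3 + k))
p(j) = -854 + 2*j² (p(j) = (j² + j²) - 854 = 2*j² - 854 = -854 + 2*j²)
z = -300 (z = -24/(-3 - 3)*(-75) = -24/(-6)*(-75) = -24*(-1)/6*(-75) = -12*(-⅓)*(-75) = 4*(-75) = -300)
p(-12) + z = (-854 + 2*(-12)²) - 300 = (-854 + 2*144) - 300 = (-854 + 288) - 300 = -566 - 300 = -866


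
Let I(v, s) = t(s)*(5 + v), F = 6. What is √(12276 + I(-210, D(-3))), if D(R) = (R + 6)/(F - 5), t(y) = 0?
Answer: 6*√341 ≈ 110.80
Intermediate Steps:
D(R) = 6 + R (D(R) = (R + 6)/(6 - 5) = (6 + R)/1 = (6 + R)*1 = 6 + R)
I(v, s) = 0 (I(v, s) = 0*(5 + v) = 0)
√(12276 + I(-210, D(-3))) = √(12276 + 0) = √12276 = 6*√341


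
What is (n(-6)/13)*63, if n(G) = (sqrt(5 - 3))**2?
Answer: 126/13 ≈ 9.6923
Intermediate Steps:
n(G) = 2 (n(G) = (sqrt(2))**2 = 2)
(n(-6)/13)*63 = (2/13)*63 = 126/13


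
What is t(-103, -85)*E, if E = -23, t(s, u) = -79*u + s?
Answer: -152076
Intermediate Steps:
t(s, u) = s - 79*u
t(-103, -85)*E = (-103 - 79*(-85))*(-23) = (-103 + 6715)*(-23) = 6612*(-23) = -152076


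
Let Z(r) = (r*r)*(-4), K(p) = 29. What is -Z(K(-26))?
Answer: 3364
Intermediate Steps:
Z(r) = -4*r² (Z(r) = r²*(-4) = -4*r²)
-Z(K(-26)) = -(-4)*29² = -(-4)*841 = -1*(-3364) = 3364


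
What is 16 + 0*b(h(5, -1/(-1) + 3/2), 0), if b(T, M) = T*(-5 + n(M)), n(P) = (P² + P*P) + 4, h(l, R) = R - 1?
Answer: 16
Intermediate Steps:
h(l, R) = -1 + R
n(P) = 4 + 2*P² (n(P) = (P² + P²) + 4 = 2*P² + 4 = 4 + 2*P²)
b(T, M) = T*(-1 + 2*M²) (b(T, M) = T*(-5 + (4 + 2*M²)) = T*(-1 + 2*M²))
16 + 0*b(h(5, -1/(-1) + 3/2), 0) = 16 + 0*((-1 + (-1/(-1) + 3/2))*(-1 + 2*0²)) = 16 + 0*((-1 + (-1*(-1) + 3*(½)))*(-1 + 2*0)) = 16 + 0*((-1 + (1 + 3/2))*(-1 + 0)) = 16 + 0*((-1 + 5/2)*(-1)) = 16 + 0*((3/2)*(-1)) = 16 + 0*(-3/2) = 16 + 0 = 16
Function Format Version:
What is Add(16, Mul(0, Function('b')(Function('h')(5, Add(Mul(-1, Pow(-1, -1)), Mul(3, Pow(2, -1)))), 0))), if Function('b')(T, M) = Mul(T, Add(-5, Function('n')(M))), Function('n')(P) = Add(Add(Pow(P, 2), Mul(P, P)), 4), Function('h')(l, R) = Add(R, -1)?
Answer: 16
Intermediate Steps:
Function('h')(l, R) = Add(-1, R)
Function('n')(P) = Add(4, Mul(2, Pow(P, 2))) (Function('n')(P) = Add(Add(Pow(P, 2), Pow(P, 2)), 4) = Add(Mul(2, Pow(P, 2)), 4) = Add(4, Mul(2, Pow(P, 2))))
Function('b')(T, M) = Mul(T, Add(-1, Mul(2, Pow(M, 2)))) (Function('b')(T, M) = Mul(T, Add(-5, Add(4, Mul(2, Pow(M, 2))))) = Mul(T, Add(-1, Mul(2, Pow(M, 2)))))
Add(16, Mul(0, Function('b')(Function('h')(5, Add(Mul(-1, Pow(-1, -1)), Mul(3, Pow(2, -1)))), 0))) = Add(16, Mul(0, Mul(Add(-1, Add(Mul(-1, Pow(-1, -1)), Mul(3, Pow(2, -1)))), Add(-1, Mul(2, Pow(0, 2)))))) = Add(16, Mul(0, Mul(Add(-1, Add(Mul(-1, -1), Mul(3, Rational(1, 2)))), Add(-1, Mul(2, 0))))) = Add(16, Mul(0, Mul(Add(-1, Add(1, Rational(3, 2))), Add(-1, 0)))) = Add(16, Mul(0, Mul(Add(-1, Rational(5, 2)), -1))) = Add(16, Mul(0, Mul(Rational(3, 2), -1))) = Add(16, Mul(0, Rational(-3, 2))) = Add(16, 0) = 16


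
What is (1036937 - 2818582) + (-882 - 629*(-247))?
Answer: -1627164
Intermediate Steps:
(1036937 - 2818582) + (-882 - 629*(-247)) = -1781645 + (-882 + 155363) = -1781645 + 154481 = -1627164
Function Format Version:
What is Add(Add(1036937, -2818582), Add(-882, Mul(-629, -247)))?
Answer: -1627164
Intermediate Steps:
Add(Add(1036937, -2818582), Add(-882, Mul(-629, -247))) = Add(-1781645, Add(-882, 155363)) = Add(-1781645, 154481) = -1627164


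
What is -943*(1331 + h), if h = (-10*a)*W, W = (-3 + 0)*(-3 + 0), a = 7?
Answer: -661043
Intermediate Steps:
W = 9 (W = -3*(-3) = 9)
h = -630 (h = -10*7*9 = -70*9 = -630)
-943*(1331 + h) = -943*(1331 - 630) = -943*701 = -661043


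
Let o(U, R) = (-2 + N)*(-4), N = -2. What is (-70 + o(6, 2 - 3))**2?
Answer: 2916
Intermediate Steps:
o(U, R) = 16 (o(U, R) = (-2 - 2)*(-4) = -4*(-4) = 16)
(-70 + o(6, 2 - 3))**2 = (-70 + 16)**2 = (-54)**2 = 2916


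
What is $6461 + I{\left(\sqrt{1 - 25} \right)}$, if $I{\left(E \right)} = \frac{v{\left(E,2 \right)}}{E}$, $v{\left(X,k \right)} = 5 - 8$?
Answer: $6461 + \frac{i \sqrt{6}}{4} \approx 6461.0 + 0.61237 i$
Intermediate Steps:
$v{\left(X,k \right)} = -3$ ($v{\left(X,k \right)} = 5 - 8 = -3$)
$I{\left(E \right)} = - \frac{3}{E}$
$6461 + I{\left(\sqrt{1 - 25} \right)} = 6461 - \frac{3}{\sqrt{1 - 25}} = 6461 - \frac{3}{\sqrt{-24}} = 6461 - \frac{3}{2 i \sqrt{6}} = 6461 - 3 \left(- \frac{i \sqrt{6}}{12}\right) = 6461 + \frac{i \sqrt{6}}{4}$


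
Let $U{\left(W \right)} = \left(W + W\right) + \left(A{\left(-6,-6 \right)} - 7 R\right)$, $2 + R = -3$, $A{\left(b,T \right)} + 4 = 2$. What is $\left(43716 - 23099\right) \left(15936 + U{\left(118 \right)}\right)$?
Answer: $334098485$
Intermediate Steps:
$A{\left(b,T \right)} = -2$ ($A{\left(b,T \right)} = -4 + 2 = -2$)
$R = -5$ ($R = -2 - 3 = -5$)
$U{\left(W \right)} = 33 + 2 W$ ($U{\left(W \right)} = \left(W + W\right) - \left(2 + 7 \left(-5\right)\right) = 2 W - -33 = 2 W + \left(-2 + 35\right) = 2 W + 33 = 33 + 2 W$)
$\left(43716 - 23099\right) \left(15936 + U{\left(118 \right)}\right) = \left(43716 - 23099\right) \left(15936 + \left(33 + 2 \cdot 118\right)\right) = 20617 \left(15936 + \left(33 + 236\right)\right) = 20617 \left(15936 + 269\right) = 20617 \cdot 16205 = 334098485$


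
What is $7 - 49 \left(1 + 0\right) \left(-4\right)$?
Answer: $203$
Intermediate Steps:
$7 - 49 \left(1 + 0\right) \left(-4\right) = 7 - 49 \cdot 1 \left(-4\right) = 7 - -196 = 7 + 196 = 203$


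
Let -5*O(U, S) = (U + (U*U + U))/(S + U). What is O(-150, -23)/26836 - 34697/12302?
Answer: -40257660709/14278402414 ≈ -2.8195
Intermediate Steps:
O(U, S) = -(U**2 + 2*U)/(5*(S + U)) (O(U, S) = -(U + (U*U + U))/(5*(S + U)) = -(U + (U**2 + U))/(5*(S + U)) = -(U + (U + U**2))/(5*(S + U)) = -(U**2 + 2*U)/(5*(S + U)))
O(-150, -23)/26836 - 34697/12302 = -1*(-150)*(2 - 150)/(5*(-23) + 5*(-150))/26836 - 34697/12302 = -1*(-150)*(-148)/(-115 - 750)*(1/26836) - 34697*1/12302 = -1*(-150)*(-148)/(-865)*(1/26836) - 34697/12302 = -1*(-150)*(-1/865)*(-148)*(1/26836) - 34697/12302 = (4440/173)*(1/26836) - 34697/12302 = 1110/1160657 - 34697/12302 = -40257660709/14278402414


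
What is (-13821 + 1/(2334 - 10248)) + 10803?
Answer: -23884453/7914 ≈ -3018.0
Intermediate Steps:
(-13821 + 1/(2334 - 10248)) + 10803 = (-13821 + 1/(-7914)) + 10803 = (-13821 - 1/7914) + 10803 = -109379395/7914 + 10803 = -23884453/7914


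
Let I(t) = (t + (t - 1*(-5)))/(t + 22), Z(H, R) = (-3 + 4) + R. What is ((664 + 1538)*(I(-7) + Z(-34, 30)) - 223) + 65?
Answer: 333914/5 ≈ 66783.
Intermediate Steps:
Z(H, R) = 1 + R
I(t) = (5 + 2*t)/(22 + t) (I(t) = (t + (t + 5))/(22 + t) = (t + (5 + t))/(22 + t) = (5 + 2*t)/(22 + t))
((664 + 1538)*(I(-7) + Z(-34, 30)) - 223) + 65 = ((664 + 1538)*((5 + 2*(-7))/(22 - 7) + (1 + 30)) - 223) + 65 = (2202*((5 - 14)/15 + 31) - 223) + 65 = (2202*((1/15)*(-9) + 31) - 223) + 65 = (2202*(-⅗ + 31) - 223) + 65 = (2202*(152/5) - 223) + 65 = (334704/5 - 223) + 65 = 333589/5 + 65 = 333914/5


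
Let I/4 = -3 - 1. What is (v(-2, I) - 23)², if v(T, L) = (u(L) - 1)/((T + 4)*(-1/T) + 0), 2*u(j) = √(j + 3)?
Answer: (48 - I*√13)²/4 ≈ 572.75 - 86.533*I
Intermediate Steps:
I = -16 (I = 4*(-3 - 1) = 4*(-4) = -16)
u(j) = √(3 + j)/2 (u(j) = √(j + 3)/2 = √(3 + j)/2)
v(T, L) = -T*(-1 + √(3 + L)/2)/(4 + T) (v(T, L) = (√(3 + L)/2 - 1)/((T + 4)*(-1/T) + 0) = (-1 + √(3 + L)/2)/((4 + T)*(-1/T) + 0) = (-1 + √(3 + L)/2)/(-(4 + T)/T + 0) = (-1 + √(3 + L)/2)/((-(4 + T)/T)) = (-1 + √(3 + L)/2)*(-T/(4 + T)) = -T*(-1 + √(3 + L)/2)/(4 + T))
(v(-2, I) - 23)² = ((½)*(-2)*(2 - √(3 - 16))/(4 - 2) - 23)² = ((½)*(-2)*(2 - √(-13))/2 - 23)² = ((½)*(-2)*(½)*(2 - I*√13) - 23)² = ((-1 + I*√13/2) - 23)² = (-24 + I*√13/2)²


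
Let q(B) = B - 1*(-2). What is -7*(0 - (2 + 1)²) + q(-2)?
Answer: 63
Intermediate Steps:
q(B) = 2 + B (q(B) = B + 2 = 2 + B)
-7*(0 - (2 + 1)²) + q(-2) = -7*(0 - (2 + 1)²) + (2 - 2) = -7*(0 - 1*3²) + 0 = -7*(0 - 1*9) + 0 = -7*(0 - 9) + 0 = -7*(-9) + 0 = 63 + 0 = 63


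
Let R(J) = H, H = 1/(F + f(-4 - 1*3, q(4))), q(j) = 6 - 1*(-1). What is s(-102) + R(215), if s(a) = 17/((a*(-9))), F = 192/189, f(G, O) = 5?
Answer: 3781/20466 ≈ 0.18475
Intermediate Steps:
q(j) = 7 (q(j) = 6 + 1 = 7)
F = 64/63 (F = 192*(1/189) = 64/63 ≈ 1.0159)
H = 63/379 (H = 1/(64/63 + 5) = 1/(379/63) = 63/379 ≈ 0.16623)
s(a) = -17/(9*a) (s(a) = 17/((-9*a)) = 17*(-1/(9*a)) = -17/(9*a))
R(J) = 63/379
s(-102) + R(215) = -17/9/(-102) + 63/379 = -17/9*(-1/102) + 63/379 = 1/54 + 63/379 = 3781/20466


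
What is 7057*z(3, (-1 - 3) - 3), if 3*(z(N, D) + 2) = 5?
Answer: -7057/3 ≈ -2352.3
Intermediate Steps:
z(N, D) = -1/3 (z(N, D) = -2 + (1/3)*5 = -2 + 5/3 = -1/3)
7057*z(3, (-1 - 3) - 3) = 7057*(-1/3) = -7057/3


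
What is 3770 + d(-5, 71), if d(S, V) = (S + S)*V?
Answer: 3060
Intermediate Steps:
d(S, V) = 2*S*V (d(S, V) = (2*S)*V = 2*S*V)
3770 + d(-5, 71) = 3770 + 2*(-5)*71 = 3770 - 710 = 3060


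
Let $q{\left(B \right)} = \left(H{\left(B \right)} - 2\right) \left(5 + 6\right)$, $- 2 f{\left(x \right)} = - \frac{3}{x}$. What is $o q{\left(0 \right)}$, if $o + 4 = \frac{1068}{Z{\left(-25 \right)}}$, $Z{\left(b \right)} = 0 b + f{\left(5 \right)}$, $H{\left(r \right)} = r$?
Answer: $-78232$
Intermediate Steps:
$f{\left(x \right)} = \frac{3}{2 x}$ ($f{\left(x \right)} = - \frac{\left(-3\right) \frac{1}{x}}{2} = \frac{3}{2 x}$)
$Z{\left(b \right)} = \frac{3}{10}$ ($Z{\left(b \right)} = 0 b + \frac{3}{2 \cdot 5} = 0 + \frac{3}{2} \cdot \frac{1}{5} = 0 + \frac{3}{10} = \frac{3}{10}$)
$q{\left(B \right)} = -22 + 11 B$ ($q{\left(B \right)} = \left(B - 2\right) \left(5 + 6\right) = \left(-2 + B\right) 11 = -22 + 11 B$)
$o = 3556$ ($o = -4 + \frac{1068}{\frac{3}{10}} = -4 + 1068 \cdot \frac{10}{3} = -4 + 3560 = 3556$)
$o q{\left(0 \right)} = 3556 \left(-22 + 11 \cdot 0\right) = 3556 \left(-22 + 0\right) = 3556 \left(-22\right) = -78232$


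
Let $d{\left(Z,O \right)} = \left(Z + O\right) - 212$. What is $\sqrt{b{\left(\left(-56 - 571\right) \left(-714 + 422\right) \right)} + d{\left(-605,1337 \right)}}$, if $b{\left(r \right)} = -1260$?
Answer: $2 i \sqrt{185} \approx 27.203 i$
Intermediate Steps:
$d{\left(Z,O \right)} = -212 + O + Z$ ($d{\left(Z,O \right)} = \left(O + Z\right) - 212 = -212 + O + Z$)
$\sqrt{b{\left(\left(-56 - 571\right) \left(-714 + 422\right) \right)} + d{\left(-605,1337 \right)}} = \sqrt{-1260 - -520} = \sqrt{-1260 + 520} = \sqrt{-740} = 2 i \sqrt{185}$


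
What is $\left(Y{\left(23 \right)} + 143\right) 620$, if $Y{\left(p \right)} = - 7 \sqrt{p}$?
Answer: $88660 - 4340 \sqrt{23} \approx 67846.0$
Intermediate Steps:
$\left(Y{\left(23 \right)} + 143\right) 620 = \left(- 7 \sqrt{23} + 143\right) 620 = \left(143 - 7 \sqrt{23}\right) 620 = 88660 - 4340 \sqrt{23}$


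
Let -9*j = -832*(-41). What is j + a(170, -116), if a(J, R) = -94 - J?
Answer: -36488/9 ≈ -4054.2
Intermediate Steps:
j = -34112/9 (j = -(-832)*(-41)/9 = -1/9*34112 = -34112/9 ≈ -3790.2)
j + a(170, -116) = -34112/9 + (-94 - 1*170) = -34112/9 + (-94 - 170) = -34112/9 - 264 = -36488/9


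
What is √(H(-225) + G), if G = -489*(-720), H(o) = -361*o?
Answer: 3*√48145 ≈ 658.26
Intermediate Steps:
G = 352080
√(H(-225) + G) = √(-361*(-225) + 352080) = √(81225 + 352080) = √433305 = 3*√48145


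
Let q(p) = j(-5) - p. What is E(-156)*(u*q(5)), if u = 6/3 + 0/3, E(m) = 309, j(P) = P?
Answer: -6180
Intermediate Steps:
q(p) = -5 - p
u = 2 (u = 6*(1/3) + 0*(1/3) = 2 + 0 = 2)
E(-156)*(u*q(5)) = 309*(2*(-5 - 1*5)) = 309*(2*(-5 - 5)) = 309*(2*(-10)) = 309*(-20) = -6180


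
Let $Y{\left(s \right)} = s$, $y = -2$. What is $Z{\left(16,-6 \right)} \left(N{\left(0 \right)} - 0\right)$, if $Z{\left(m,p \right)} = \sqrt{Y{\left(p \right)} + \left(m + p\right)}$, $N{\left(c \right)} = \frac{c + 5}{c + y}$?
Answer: $-5$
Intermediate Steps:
$N{\left(c \right)} = \frac{5 + c}{-2 + c}$ ($N{\left(c \right)} = \frac{c + 5}{c - 2} = \frac{5 + c}{-2 + c}$)
$Z{\left(m,p \right)} = \sqrt{m + 2 p}$ ($Z{\left(m,p \right)} = \sqrt{p + \left(m + p\right)} = \sqrt{m + 2 p}$)
$Z{\left(16,-6 \right)} \left(N{\left(0 \right)} - 0\right) = \sqrt{16 + 2 \left(-6\right)} \left(\frac{5 + 0}{-2 + 0} - 0\right) = \sqrt{16 - 12} \left(\frac{1}{-2} \cdot 5 + 0\right) = \sqrt{4} \left(\left(- \frac{1}{2}\right) 5 + 0\right) = 2 \left(- \frac{5}{2} + 0\right) = 2 \left(- \frac{5}{2}\right) = -5$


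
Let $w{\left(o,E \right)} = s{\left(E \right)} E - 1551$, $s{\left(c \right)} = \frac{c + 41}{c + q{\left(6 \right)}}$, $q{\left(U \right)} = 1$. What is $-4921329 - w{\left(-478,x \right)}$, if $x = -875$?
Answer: $- \frac{2149578111}{437} \approx -4.9189 \cdot 10^{6}$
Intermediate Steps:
$s{\left(c \right)} = \frac{41 + c}{1 + c}$ ($s{\left(c \right)} = \frac{c + 41}{c + 1} = \frac{41 + c}{1 + c}$)
$w{\left(o,E \right)} = -1551 + \frac{E \left(41 + E\right)}{1 + E}$ ($w{\left(o,E \right)} = \frac{41 + E}{1 + E} E - 1551 = \frac{E \left(41 + E\right)}{1 + E} - 1551 = -1551 + \frac{E \left(41 + E\right)}{1 + E}$)
$-4921329 - w{\left(-478,x \right)} = -4921329 - \frac{-1551 + \left(-875\right)^{2} - -1321250}{1 - 875} = -4921329 - \frac{-1551 + 765625 + 1321250}{-874} = -4921329 - \left(- \frac{1}{874}\right) 2085324 = -4921329 - - \frac{1042662}{437} = -4921329 + \frac{1042662}{437} = - \frac{2149578111}{437}$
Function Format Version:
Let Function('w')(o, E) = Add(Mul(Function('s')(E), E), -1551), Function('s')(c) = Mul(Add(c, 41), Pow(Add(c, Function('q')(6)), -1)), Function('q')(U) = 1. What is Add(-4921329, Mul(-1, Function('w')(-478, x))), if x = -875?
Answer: Rational(-2149578111, 437) ≈ -4.9189e+6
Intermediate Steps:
Function('s')(c) = Mul(Pow(Add(1, c), -1), Add(41, c)) (Function('s')(c) = Mul(Add(c, 41), Pow(Add(c, 1), -1)) = Mul(Add(41, c), Pow(Add(1, c), -1)) = Mul(Pow(Add(1, c), -1), Add(41, c)))
Function('w')(o, E) = Add(-1551, Mul(E, Pow(Add(1, E), -1), Add(41, E))) (Function('w')(o, E) = Add(Mul(Mul(Pow(Add(1, E), -1), Add(41, E)), E), -1551) = Add(Mul(E, Pow(Add(1, E), -1), Add(41, E)), -1551) = Add(-1551, Mul(E, Pow(Add(1, E), -1), Add(41, E))))
Add(-4921329, Mul(-1, Function('w')(-478, x))) = Add(-4921329, Mul(-1, Mul(Pow(Add(1, -875), -1), Add(-1551, Pow(-875, 2), Mul(-1510, -875))))) = Add(-4921329, Mul(-1, Mul(Pow(-874, -1), Add(-1551, 765625, 1321250)))) = Add(-4921329, Mul(-1, Mul(Rational(-1, 874), 2085324))) = Add(-4921329, Mul(-1, Rational(-1042662, 437))) = Add(-4921329, Rational(1042662, 437)) = Rational(-2149578111, 437)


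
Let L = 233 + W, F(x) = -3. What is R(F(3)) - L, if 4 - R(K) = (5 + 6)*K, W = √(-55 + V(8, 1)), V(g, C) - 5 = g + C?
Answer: -196 - I*√41 ≈ -196.0 - 6.4031*I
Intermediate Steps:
V(g, C) = 5 + C + g (V(g, C) = 5 + (g + C) = 5 + (C + g) = 5 + C + g)
W = I*√41 (W = √(-55 + (5 + 1 + 8)) = √(-55 + 14) = √(-41) = I*√41 ≈ 6.4031*I)
L = 233 + I*√41 ≈ 233.0 + 6.4031*I
R(K) = 4 - 11*K (R(K) = 4 - (5 + 6)*K = 4 - 11*K)
R(F(3)) - L = (4 - 11*(-3)) - (233 + I*√41) = (4 + 33) + (-233 - I*√41) = 37 + (-233 - I*√41) = -196 - I*√41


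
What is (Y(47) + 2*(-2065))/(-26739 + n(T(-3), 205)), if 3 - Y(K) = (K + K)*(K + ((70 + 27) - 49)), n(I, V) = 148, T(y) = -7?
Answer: 13057/26591 ≈ 0.49103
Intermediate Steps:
Y(K) = 3 - 2*K*(48 + K) (Y(K) = 3 - (K + K)*(K + ((70 + 27) - 49)) = 3 - 2*K*(K + (97 - 49)) = 3 - 2*K*(K + 48) = 3 - 2*K*(48 + K))
(Y(47) + 2*(-2065))/(-26739 + n(T(-3), 205)) = ((3 - 96*47 - 2*47**2) + 2*(-2065))/(-26739 + 148) = ((3 - 4512 - 2*2209) - 4130)/(-26591) = ((3 - 4512 - 4418) - 4130)*(-1/26591) = (-8927 - 4130)*(-1/26591) = -13057*(-1/26591) = 13057/26591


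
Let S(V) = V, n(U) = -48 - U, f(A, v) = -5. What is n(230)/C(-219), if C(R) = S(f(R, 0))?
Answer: 278/5 ≈ 55.600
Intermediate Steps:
C(R) = -5
n(230)/C(-219) = (-48 - 1*230)/(-5) = (-48 - 230)*(-⅕) = -278*(-⅕) = 278/5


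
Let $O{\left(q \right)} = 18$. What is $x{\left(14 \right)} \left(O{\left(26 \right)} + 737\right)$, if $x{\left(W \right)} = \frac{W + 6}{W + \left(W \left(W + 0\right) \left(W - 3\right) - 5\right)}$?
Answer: $\frac{3020}{433} \approx 6.9746$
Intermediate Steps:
$x{\left(W \right)} = \frac{6 + W}{-5 + W + W^{2} \left(-3 + W\right)}$ ($x{\left(W \right)} = \frac{6 + W}{W + \left(W W \left(-3 + W\right) - 5\right)} = \frac{6 + W}{W + \left(W^{2} \left(-3 + W\right) - 5\right)} = \frac{6 + W}{W + \left(-5 + W^{2} \left(-3 + W\right)\right)} = \frac{6 + W}{-5 + W + W^{2} \left(-3 + W\right)}$)
$x{\left(14 \right)} \left(O{\left(26 \right)} + 737\right) = \frac{6 + 14}{-5 + 14 + 14^{3} - 3 \cdot 14^{2}} \left(18 + 737\right) = \frac{1}{-5 + 14 + 2744 - 588} \cdot 20 \cdot 755 = \frac{1}{2165} \cdot 20 \cdot 755 = \frac{4}{433} \cdot 755 = \frac{3020}{433}$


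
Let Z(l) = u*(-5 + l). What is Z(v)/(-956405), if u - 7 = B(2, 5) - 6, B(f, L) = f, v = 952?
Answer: -2841/956405 ≈ -0.0029705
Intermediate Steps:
u = 3 (u = 7 + (2 - 6) = 7 - 4 = 3)
Z(l) = -15 + 3*l (Z(l) = 3*(-5 + l) = -15 + 3*l)
Z(v)/(-956405) = (-15 + 3*952)/(-956405) = (-15 + 2856)*(-1/956405) = 2841*(-1/956405) = -2841/956405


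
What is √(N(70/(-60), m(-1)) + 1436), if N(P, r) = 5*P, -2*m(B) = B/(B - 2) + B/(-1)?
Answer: √51486/6 ≈ 37.818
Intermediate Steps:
m(B) = B/2 - B/(2*(-2 + B)) (m(B) = -(B/(B - 2) + B/(-1))/2 = -(B/(-2 + B) + B*(-1))/2 = -(B/(-2 + B) - B)/2 = -(-B + B/(-2 + B))/2 = B/2 - B/(2*(-2 + B)))
√(N(70/(-60), m(-1)) + 1436) = √(5*(70/(-60)) + 1436) = √(5*(70*(-1/60)) + 1436) = √(5*(-7/6) + 1436) = √(-35/6 + 1436) = √(8581/6) = √51486/6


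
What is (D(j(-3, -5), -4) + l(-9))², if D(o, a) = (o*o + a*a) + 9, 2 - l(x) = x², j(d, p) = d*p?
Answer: 29241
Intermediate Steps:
l(x) = 2 - x²
D(o, a) = 9 + a² + o² (D(o, a) = (o² + a²) + 9 = (a² + o²) + 9 = 9 + a² + o²)
(D(j(-3, -5), -4) + l(-9))² = ((9 + (-4)² + (-3*(-5))²) + (2 - 1*(-9)²))² = ((9 + 16 + 15²) + (2 - 1*81))² = ((9 + 16 + 225) + (2 - 81))² = (250 - 79)² = 171² = 29241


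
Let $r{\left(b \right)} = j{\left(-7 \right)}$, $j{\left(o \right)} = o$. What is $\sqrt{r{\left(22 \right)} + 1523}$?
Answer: $2 \sqrt{379} \approx 38.936$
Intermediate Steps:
$r{\left(b \right)} = -7$
$\sqrt{r{\left(22 \right)} + 1523} = \sqrt{-7 + 1523} = \sqrt{1516} = 2 \sqrt{379}$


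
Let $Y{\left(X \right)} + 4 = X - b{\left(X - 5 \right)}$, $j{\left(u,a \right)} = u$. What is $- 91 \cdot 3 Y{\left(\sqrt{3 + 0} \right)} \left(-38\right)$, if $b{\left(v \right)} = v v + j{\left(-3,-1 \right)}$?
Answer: $-300846 + 114114 \sqrt{3} \approx -1.0319 \cdot 10^{5}$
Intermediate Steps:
$b{\left(v \right)} = -3 + v^{2}$ ($b{\left(v \right)} = v v - 3 = v^{2} - 3 = -3 + v^{2}$)
$Y{\left(X \right)} = -1 + X - \left(-5 + X\right)^{2}$ ($Y{\left(X \right)} = -4 - \left(-3 + \left(X - 5\right)^{2} - X\right) = -4 - \left(-3 + \left(-5 + X\right)^{2} - X\right) = -4 + \left(3 + X - \left(-5 + X\right)^{2}\right) = -1 + X - \left(-5 + X\right)^{2}$)
$- 91 \cdot 3 Y{\left(\sqrt{3 + 0} \right)} \left(-38\right) = - 91 \cdot 3 \left(-1 + \sqrt{3 + 0} - \left(-5 + \sqrt{3 + 0}\right)^{2}\right) \left(-38\right) = - 91 \cdot 3 \left(-1 + \sqrt{3} - \left(-5 + \sqrt{3}\right)^{2}\right) \left(-38\right) = - 91 \left(-3 - 3 \left(-5 + \sqrt{3}\right)^{2} + 3 \sqrt{3}\right) \left(-38\right) = \left(273 - 273 \sqrt{3} + 273 \left(-5 + \sqrt{3}\right)^{2}\right) \left(-38\right) = -10374 - 10374 \left(-5 + \sqrt{3}\right)^{2} + 10374 \sqrt{3}$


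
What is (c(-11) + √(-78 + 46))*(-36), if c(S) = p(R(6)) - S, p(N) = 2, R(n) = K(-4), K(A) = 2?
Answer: -468 - 144*I*√2 ≈ -468.0 - 203.65*I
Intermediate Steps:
R(n) = 2
c(S) = 2 - S
(c(-11) + √(-78 + 46))*(-36) = ((2 - 1*(-11)) + √(-78 + 46))*(-36) = ((2 + 11) + √(-32))*(-36) = (13 + 4*I*√2)*(-36) = -468 - 144*I*√2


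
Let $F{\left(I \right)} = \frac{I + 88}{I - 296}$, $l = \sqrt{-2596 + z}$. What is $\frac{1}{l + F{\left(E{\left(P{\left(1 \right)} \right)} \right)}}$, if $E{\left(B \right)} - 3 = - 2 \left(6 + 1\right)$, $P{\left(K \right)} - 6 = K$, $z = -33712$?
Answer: $- \frac{23639}{3421998621} - \frac{188498 i \sqrt{9077}}{3421998621} \approx -6.908 \cdot 10^{-6} - 0.0052481 i$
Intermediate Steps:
$l = 2 i \sqrt{9077}$ ($l = \sqrt{-2596 - 33712} = \sqrt{-36308} = 2 i \sqrt{9077} \approx 190.55 i$)
$P{\left(K \right)} = 6 + K$
$E{\left(B \right)} = -11$ ($E{\left(B \right)} = 3 - 2 \left(6 + 1\right) = 3 - 14 = -11$)
$F{\left(I \right)} = \frac{88 + I}{-296 + I}$
$\frac{1}{l + F{\left(E{\left(P{\left(1 \right)} \right)} \right)}} = \frac{1}{2 i \sqrt{9077} + \frac{88 - 11}{-296 - 11}} = \frac{1}{2 i \sqrt{9077} + \frac{1}{-307} \cdot 77} = \frac{1}{2 i \sqrt{9077} - \frac{77}{307}} = \frac{1}{- \frac{77}{307} + 2 i \sqrt{9077}}$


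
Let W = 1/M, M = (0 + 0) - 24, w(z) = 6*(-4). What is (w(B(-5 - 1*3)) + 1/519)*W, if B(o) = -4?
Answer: 12455/12456 ≈ 0.99992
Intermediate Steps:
w(z) = -24
M = -24 (M = 0 - 24 = -24)
W = -1/24 (W = 1/(-24) = -1/24 ≈ -0.041667)
(w(B(-5 - 1*3)) + 1/519)*W = (-24 + 1/519)*(-1/24) = -12455/519*(-1/24) = 12455/12456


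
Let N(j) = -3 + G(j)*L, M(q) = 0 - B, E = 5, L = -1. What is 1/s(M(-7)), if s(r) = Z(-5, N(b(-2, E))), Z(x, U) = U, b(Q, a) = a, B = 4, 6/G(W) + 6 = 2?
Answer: -⅔ ≈ -0.66667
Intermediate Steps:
G(W) = -3/2 (G(W) = 6/(-6 + 2) = 6/(-4) = 6*(-¼) = -3/2)
M(q) = -4 (M(q) = 0 - 1*4 = 0 - 4 = -4)
N(j) = -3/2 (N(j) = -3 - 3/2*(-1) = -3 + 3/2 = -3/2)
s(r) = -3/2
1/s(M(-7)) = 1/(-3/2) = -⅔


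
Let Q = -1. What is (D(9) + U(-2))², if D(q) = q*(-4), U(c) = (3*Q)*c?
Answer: 900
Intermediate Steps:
U(c) = -3*c (U(c) = (3*(-1))*c = -3*c)
D(q) = -4*q
(D(9) + U(-2))² = (-4*9 - 3*(-2))² = (-36 + 6)² = (-30)² = 900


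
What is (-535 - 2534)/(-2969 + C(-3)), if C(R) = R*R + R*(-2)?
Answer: 3069/2954 ≈ 1.0389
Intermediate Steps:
C(R) = R² - 2*R
(-535 - 2534)/(-2969 + C(-3)) = (-535 - 2534)/(-2969 - 3*(-2 - 3)) = -3069/(-2969 - 3*(-5)) = -3069/(-2969 + 15) = -3069/(-2954) = -3069*(-1/2954) = 3069/2954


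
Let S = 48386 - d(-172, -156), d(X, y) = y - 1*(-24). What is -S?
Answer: -48518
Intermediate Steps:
d(X, y) = 24 + y (d(X, y) = y + 24 = 24 + y)
S = 48518 (S = 48386 - (24 - 156) = 48386 - 1*(-132) = 48386 + 132 = 48518)
-S = -1*48518 = -48518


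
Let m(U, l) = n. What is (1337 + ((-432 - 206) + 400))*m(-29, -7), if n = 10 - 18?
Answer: -8792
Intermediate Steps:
n = -8
m(U, l) = -8
(1337 + ((-432 - 206) + 400))*m(-29, -7) = (1337 + ((-432 - 206) + 400))*(-8) = (1337 + (-638 + 400))*(-8) = (1337 - 238)*(-8) = 1099*(-8) = -8792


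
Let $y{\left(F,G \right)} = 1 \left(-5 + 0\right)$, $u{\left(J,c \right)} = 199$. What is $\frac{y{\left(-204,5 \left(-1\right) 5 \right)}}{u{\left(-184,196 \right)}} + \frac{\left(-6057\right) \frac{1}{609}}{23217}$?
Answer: $- \frac{7989012}{312632383} \approx -0.025554$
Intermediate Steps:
$y{\left(F,G \right)} = -5$ ($y{\left(F,G \right)} = 1 \left(-5\right) = -5$)
$\frac{y{\left(-204,5 \left(-1\right) 5 \right)}}{u{\left(-184,196 \right)}} + \frac{\left(-6057\right) \frac{1}{609}}{23217} = - \frac{5}{199} + \frac{\left(-6057\right) \frac{1}{609}}{23217} = \left(-5\right) \frac{1}{199} + \left(-6057\right) \frac{1}{609} \cdot \frac{1}{23217} = - \frac{5}{199} - \frac{673}{1571017} = - \frac{7989012}{312632383}$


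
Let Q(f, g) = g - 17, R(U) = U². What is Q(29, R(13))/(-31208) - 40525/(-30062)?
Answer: 157516847/117271862 ≈ 1.3432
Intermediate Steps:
Q(f, g) = -17 + g
Q(29, R(13))/(-31208) - 40525/(-30062) = (-17 + 13²)/(-31208) - 40525/(-30062) = (-17 + 169)*(-1/31208) - 40525*(-1/30062) = 152*(-1/31208) + 40525/30062 = -19/3901 + 40525/30062 = 157516847/117271862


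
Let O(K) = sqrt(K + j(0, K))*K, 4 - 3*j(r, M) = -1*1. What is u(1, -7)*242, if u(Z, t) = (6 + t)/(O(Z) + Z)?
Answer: 726/5 - 484*sqrt(6)/5 ≈ -91.911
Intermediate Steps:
j(r, M) = 5/3 (j(r, M) = 4/3 - (-1)/3 = 4/3 - 1/3*(-1) = 4/3 + 1/3 = 5/3)
O(K) = K*sqrt(5/3 + K) (O(K) = sqrt(K + 5/3)*K = sqrt(5/3 + K)*K = K*sqrt(5/3 + K))
u(Z, t) = (6 + t)/(Z + Z*sqrt(15 + 9*Z)/3) (u(Z, t) = (6 + t)/(Z*sqrt(15 + 9*Z)/3 + Z) = (6 + t)/(Z + Z*sqrt(15 + 9*Z)/3))
u(1, -7)*242 = (3*(6 - 7)/(1*(3 + sqrt(3)*sqrt(5 + 3*1))))*242 = (3*1*(-1)/(3 + sqrt(3)*sqrt(5 + 3)))*242 = (3*1*(-1)/(3 + sqrt(3)*sqrt(8)))*242 = (3*1*(-1)/(3 + sqrt(3)*(2*sqrt(2))))*242 = (3*1*(-1)/(3 + 2*sqrt(6)))*242 = -3/(3 + 2*sqrt(6))*242 = -726/(3 + 2*sqrt(6))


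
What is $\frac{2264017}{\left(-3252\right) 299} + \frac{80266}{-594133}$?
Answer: $- \frac{1423173696829}{577704034284} \approx -2.4635$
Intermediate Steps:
$\frac{2264017}{\left(-3252\right) 299} + \frac{80266}{-594133} = \frac{2264017}{-972348} + 80266 \left(- \frac{1}{594133}\right) = 2264017 \left(- \frac{1}{972348}\right) - \frac{80266}{594133} = - \frac{2264017}{972348} - \frac{80266}{594133} = - \frac{1423173696829}{577704034284}$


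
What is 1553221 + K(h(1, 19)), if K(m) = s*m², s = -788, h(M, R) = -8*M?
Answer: 1502789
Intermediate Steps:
K(m) = -788*m²
1553221 + K(h(1, 19)) = 1553221 - 788*(-8*1)² = 1553221 - 788*(-8)² = 1553221 - 788*64 = 1553221 - 50432 = 1502789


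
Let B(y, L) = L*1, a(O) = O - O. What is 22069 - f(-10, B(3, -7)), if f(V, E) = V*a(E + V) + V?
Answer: 22079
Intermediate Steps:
a(O) = 0
B(y, L) = L
f(V, E) = V (f(V, E) = V*0 + V = 0 + V = V)
22069 - f(-10, B(3, -7)) = 22069 - 1*(-10) = 22069 + 10 = 22079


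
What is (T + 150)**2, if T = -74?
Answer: 5776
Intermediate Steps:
(T + 150)**2 = (-74 + 150)**2 = 76**2 = 5776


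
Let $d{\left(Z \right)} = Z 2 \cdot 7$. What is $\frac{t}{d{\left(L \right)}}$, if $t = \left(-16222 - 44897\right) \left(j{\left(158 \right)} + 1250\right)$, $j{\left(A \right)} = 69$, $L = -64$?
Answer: $\frac{80615961}{896} \approx 89973.0$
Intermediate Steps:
$d{\left(Z \right)} = 14 Z$ ($d{\left(Z \right)} = 2 Z 7 = 14 Z$)
$t = -80615961$ ($t = \left(-16222 - 44897\right) \left(69 + 1250\right) = \left(-61119\right) 1319 = -80615961$)
$\frac{t}{d{\left(L \right)}} = - \frac{80615961}{14 \left(-64\right)} = - \frac{80615961}{-896} = \left(-80615961\right) \left(- \frac{1}{896}\right) = \frac{80615961}{896}$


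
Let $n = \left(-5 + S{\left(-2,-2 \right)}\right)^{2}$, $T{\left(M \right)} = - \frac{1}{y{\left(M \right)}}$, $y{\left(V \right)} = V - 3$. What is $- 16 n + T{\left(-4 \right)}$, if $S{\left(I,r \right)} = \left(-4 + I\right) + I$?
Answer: $- \frac{18927}{7} \approx -2703.9$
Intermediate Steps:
$S{\left(I,r \right)} = -4 + 2 I$
$y{\left(V \right)} = -3 + V$
$T{\left(M \right)} = - \frac{1}{-3 + M}$
$n = 169$ ($n = \left(-5 + \left(-4 + 2 \left(-2\right)\right)\right)^{2} = \left(-5 - 8\right)^{2} = \left(-13\right)^{2} = 169$)
$- 16 n + T{\left(-4 \right)} = \left(-16\right) 169 - \frac{1}{-3 - 4} = -2704 - \frac{1}{-7} = -2704 - - \frac{1}{7} = -2704 + \frac{1}{7} = - \frac{18927}{7}$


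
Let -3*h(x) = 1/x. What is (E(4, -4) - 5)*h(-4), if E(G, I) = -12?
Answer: -17/12 ≈ -1.4167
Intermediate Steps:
h(x) = -1/(3*x)
(E(4, -4) - 5)*h(-4) = (-12 - 5)*(-1/3/(-4)) = -(-17)*(-1)/(3*4) = -17*1/12 = -17/12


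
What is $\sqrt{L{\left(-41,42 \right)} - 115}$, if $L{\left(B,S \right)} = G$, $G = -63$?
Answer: $i \sqrt{178} \approx 13.342 i$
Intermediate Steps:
$L{\left(B,S \right)} = -63$
$\sqrt{L{\left(-41,42 \right)} - 115} = \sqrt{-63 - 115} = \sqrt{-178} = i \sqrt{178}$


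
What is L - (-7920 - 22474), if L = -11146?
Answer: 19248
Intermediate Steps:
L - (-7920 - 22474) = -11146 - (-7920 - 22474) = -11146 - 1*(-30394) = -11146 + 30394 = 19248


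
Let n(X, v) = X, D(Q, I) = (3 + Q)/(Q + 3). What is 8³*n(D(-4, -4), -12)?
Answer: 512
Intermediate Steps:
D(Q, I) = 1 (D(Q, I) = (3 + Q)/(3 + Q) = 1)
8³*n(D(-4, -4), -12) = 8³*1 = 512*1 = 512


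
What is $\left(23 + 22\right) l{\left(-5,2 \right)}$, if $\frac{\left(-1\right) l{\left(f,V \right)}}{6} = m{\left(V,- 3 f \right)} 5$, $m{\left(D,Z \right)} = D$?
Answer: $-2700$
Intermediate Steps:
$l{\left(f,V \right)} = - 30 V$ ($l{\left(f,V \right)} = - 6 V 5 = - 6 \cdot 5 V = - 30 V$)
$\left(23 + 22\right) l{\left(-5,2 \right)} = \left(23 + 22\right) \left(\left(-30\right) 2\right) = 45 \left(-60\right) = -2700$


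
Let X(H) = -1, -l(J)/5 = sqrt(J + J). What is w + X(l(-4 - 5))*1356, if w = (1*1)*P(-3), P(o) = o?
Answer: -1359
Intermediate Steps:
l(J) = -5*sqrt(2)*sqrt(J) (l(J) = -5*sqrt(J + J) = -5*sqrt(2)*sqrt(J))
w = -3 (w = (1*1)*(-3) = 1*(-3) = -3)
w + X(l(-4 - 5))*1356 = -3 - 1*1356 = -3 - 1356 = -1359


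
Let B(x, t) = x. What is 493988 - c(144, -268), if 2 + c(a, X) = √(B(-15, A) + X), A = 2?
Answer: 493990 - I*√283 ≈ 4.9399e+5 - 16.823*I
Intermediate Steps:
c(a, X) = -2 + √(-15 + X)
493988 - c(144, -268) = 493988 - (-2 + √(-15 - 268)) = 493988 - (-2 + √(-283)) = 493988 - (-2 + I*√283) = 493988 + (2 - I*√283) = 493990 - I*√283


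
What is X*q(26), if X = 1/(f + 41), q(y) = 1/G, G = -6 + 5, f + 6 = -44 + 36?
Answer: -1/27 ≈ -0.037037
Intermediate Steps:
f = -14 (f = -6 + (-44 + 36) = -6 - 8 = -14)
G = -1
q(y) = -1 (q(y) = 1/(-1) = -1)
X = 1/27 (X = 1/(-14 + 41) = 1/27 ≈ 0.037037)
X*q(26) = (1/27)*(-1) = -1/27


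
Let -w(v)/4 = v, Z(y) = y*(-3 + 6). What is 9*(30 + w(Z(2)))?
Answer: 54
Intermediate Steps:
Z(y) = 3*y (Z(y) = y*3 = 3*y)
w(v) = -4*v
9*(30 + w(Z(2))) = 9*(30 - 12*2) = 9*(30 - 4*6) = 9*(30 - 24) = 9*6 = 54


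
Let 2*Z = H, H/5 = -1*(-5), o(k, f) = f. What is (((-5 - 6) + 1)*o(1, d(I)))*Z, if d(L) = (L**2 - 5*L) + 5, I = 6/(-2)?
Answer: -3625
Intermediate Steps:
I = -3 (I = 6*(-1/2) = -3)
d(L) = 5 + L**2 - 5*L
H = 25 (H = 5*(-1*(-5)) = 5*5 = 25)
Z = 25/2 (Z = (1/2)*25 = 25/2 ≈ 12.500)
(((-5 - 6) + 1)*o(1, d(I)))*Z = (((-5 - 6) + 1)*(5 + (-3)**2 - 5*(-3)))*(25/2) = ((-11 + 1)*(5 + 9 + 15))*(25/2) = -10*29*(25/2) = -290*25/2 = -3625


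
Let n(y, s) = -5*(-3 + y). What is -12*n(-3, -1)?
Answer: -360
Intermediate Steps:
n(y, s) = 15 - 5*y
-12*n(-3, -1) = -12*(15 - 5*(-3)) = -12*(15 + 15) = -12*30 = -360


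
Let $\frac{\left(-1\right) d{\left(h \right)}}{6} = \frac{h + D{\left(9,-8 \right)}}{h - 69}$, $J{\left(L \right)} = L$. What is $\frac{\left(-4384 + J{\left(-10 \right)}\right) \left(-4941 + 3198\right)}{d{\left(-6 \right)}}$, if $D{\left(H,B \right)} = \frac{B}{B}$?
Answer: $-19146855$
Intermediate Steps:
$D{\left(H,B \right)} = 1$
$d{\left(h \right)} = - \frac{6 \left(1 + h\right)}{-69 + h}$ ($d{\left(h \right)} = - 6 \frac{h + 1}{h - 69} = - 6 \frac{1 + h}{-69 + h} = - \frac{6 \left(1 + h\right)}{-69 + h}$)
$\frac{\left(-4384 + J{\left(-10 \right)}\right) \left(-4941 + 3198\right)}{d{\left(-6 \right)}} = \frac{\left(-4384 - 10\right) \left(-4941 + 3198\right)}{6 \frac{1}{-69 - 6} \left(-1 - -6\right)} = \frac{\left(-4394\right) \left(-1743\right)}{6 \frac{1}{-75} \left(-1 + 6\right)} = \frac{7658742}{6 \left(- \frac{1}{75}\right) 5} = \frac{7658742}{- \frac{2}{5}} = 7658742 \left(- \frac{5}{2}\right) = -19146855$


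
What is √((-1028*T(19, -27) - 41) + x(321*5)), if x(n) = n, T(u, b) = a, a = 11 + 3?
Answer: 2*I*√3207 ≈ 113.26*I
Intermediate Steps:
a = 14
T(u, b) = 14
√((-1028*T(19, -27) - 41) + x(321*5)) = √((-1028*14 - 41) + 321*5) = √((-14392 - 41) + 1605) = √(-14433 + 1605) = √(-12828) = 2*I*√3207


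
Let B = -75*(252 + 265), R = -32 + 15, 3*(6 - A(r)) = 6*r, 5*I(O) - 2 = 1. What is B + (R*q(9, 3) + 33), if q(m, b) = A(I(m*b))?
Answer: -194118/5 ≈ -38824.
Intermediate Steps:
I(O) = 3/5 (I(O) = 2/5 + (1/5)*1 = 2/5 + 1/5 = 3/5)
A(r) = 6 - 2*r
q(m, b) = 24/5 (q(m, b) = 6 - 2*3/5 = 6 - 6/5 = 24/5)
R = -17
B = -38775 (B = -75*517 = -38775)
B + (R*q(9, 3) + 33) = -38775 + (-17*24/5 + 33) = -38775 + (-408/5 + 33) = -38775 - 243/5 = -194118/5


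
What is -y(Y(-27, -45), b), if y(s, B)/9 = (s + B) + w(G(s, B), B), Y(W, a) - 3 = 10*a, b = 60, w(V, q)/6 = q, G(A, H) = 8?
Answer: 243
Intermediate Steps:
w(V, q) = 6*q
Y(W, a) = 3 + 10*a
y(s, B) = 9*s + 63*B (y(s, B) = 9*((s + B) + 6*B) = 9*((B + s) + 6*B) = 9*(s + 7*B) = 9*s + 63*B)
-y(Y(-27, -45), b) = -(9*(3 + 10*(-45)) + 63*60) = -(9*(3 - 450) + 3780) = -(9*(-447) + 3780) = -(-4023 + 3780) = -1*(-243) = 243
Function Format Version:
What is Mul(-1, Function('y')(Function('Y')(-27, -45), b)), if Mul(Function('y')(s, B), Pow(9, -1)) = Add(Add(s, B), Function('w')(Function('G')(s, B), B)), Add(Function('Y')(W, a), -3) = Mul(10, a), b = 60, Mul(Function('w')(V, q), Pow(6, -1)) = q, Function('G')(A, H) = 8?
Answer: 243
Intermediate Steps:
Function('w')(V, q) = Mul(6, q)
Function('Y')(W, a) = Add(3, Mul(10, a))
Function('y')(s, B) = Add(Mul(9, s), Mul(63, B)) (Function('y')(s, B) = Mul(9, Add(Add(s, B), Mul(6, B))) = Mul(9, Add(Add(B, s), Mul(6, B))) = Mul(9, Add(s, Mul(7, B))) = Add(Mul(9, s), Mul(63, B)))
Mul(-1, Function('y')(Function('Y')(-27, -45), b)) = Mul(-1, Add(Mul(9, Add(3, Mul(10, -45))), Mul(63, 60))) = Mul(-1, Add(Mul(9, Add(3, -450)), 3780)) = Mul(-1, Add(Mul(9, -447), 3780)) = Mul(-1, Add(-4023, 3780)) = Mul(-1, -243) = 243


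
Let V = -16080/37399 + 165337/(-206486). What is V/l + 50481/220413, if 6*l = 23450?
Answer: 1521502388537913891/6652416063431267150 ≈ 0.22871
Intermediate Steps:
l = 11725/3 (l = (1/6)*23450 = 11725/3 ≈ 3908.3)
V = -9503733343/7722369914 (V = -16080*1/37399 + 165337*(-1/206486) = -16080/37399 - 165337/206486 = -9503733343/7722369914 ≈ -1.2307)
V/l + 50481/220413 = -9503733343/(7722369914*11725/3) + 50481/220413 = -9503733343/7722369914*3/11725 + 50481*(1/220413) = -28511200029/90544787241650 + 16827/73471 = 1521502388537913891/6652416063431267150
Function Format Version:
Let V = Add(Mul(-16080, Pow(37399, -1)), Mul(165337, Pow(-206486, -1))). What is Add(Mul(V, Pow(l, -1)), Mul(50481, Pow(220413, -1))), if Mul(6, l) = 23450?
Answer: Rational(1521502388537913891, 6652416063431267150) ≈ 0.22871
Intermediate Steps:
l = Rational(11725, 3) (l = Mul(Rational(1, 6), 23450) = Rational(11725, 3) ≈ 3908.3)
V = Rational(-9503733343, 7722369914) (V = Add(Mul(-16080, Rational(1, 37399)), Mul(165337, Rational(-1, 206486))) = Add(Rational(-16080, 37399), Rational(-165337, 206486)) = Rational(-9503733343, 7722369914) ≈ -1.2307)
Add(Mul(V, Pow(l, -1)), Mul(50481, Pow(220413, -1))) = Add(Mul(Rational(-9503733343, 7722369914), Pow(Rational(11725, 3), -1)), Mul(50481, Pow(220413, -1))) = Add(Mul(Rational(-9503733343, 7722369914), Rational(3, 11725)), Mul(50481, Rational(1, 220413))) = Add(Rational(-28511200029, 90544787241650), Rational(16827, 73471)) = Rational(1521502388537913891, 6652416063431267150)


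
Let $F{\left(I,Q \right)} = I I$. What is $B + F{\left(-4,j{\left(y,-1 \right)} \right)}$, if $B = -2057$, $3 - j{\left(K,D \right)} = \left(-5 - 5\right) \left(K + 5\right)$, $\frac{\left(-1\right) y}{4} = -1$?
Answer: $-2041$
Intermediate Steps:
$y = 4$ ($y = \left(-4\right) \left(-1\right) = 4$)
$j{\left(K,D \right)} = 53 + 10 K$ ($j{\left(K,D \right)} = 3 - \left(-5 - 5\right) \left(K + 5\right) = 3 - - 10 \left(5 + K\right) = 3 - \left(-50 - 10 K\right) = 3 + \left(50 + 10 K\right) = 53 + 10 K$)
$F{\left(I,Q \right)} = I^{2}$
$B + F{\left(-4,j{\left(y,-1 \right)} \right)} = -2057 + \left(-4\right)^{2} = -2057 + 16 = -2041$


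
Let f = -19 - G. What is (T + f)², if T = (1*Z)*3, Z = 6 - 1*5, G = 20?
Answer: 1296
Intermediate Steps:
Z = 1 (Z = 6 - 5 = 1)
f = -39 (f = -19 - 1*20 = -19 - 20 = -39)
T = 3 (T = (1*1)*3 = 1*3 = 3)
(T + f)² = (3 - 39)² = (-36)² = 1296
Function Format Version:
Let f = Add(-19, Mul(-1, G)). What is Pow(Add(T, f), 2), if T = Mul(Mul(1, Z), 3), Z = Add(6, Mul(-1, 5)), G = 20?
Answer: 1296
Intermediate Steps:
Z = 1 (Z = Add(6, -5) = 1)
f = -39 (f = Add(-19, Mul(-1, 20)) = Add(-19, -20) = -39)
T = 3 (T = Mul(Mul(1, 1), 3) = Mul(1, 3) = 3)
Pow(Add(T, f), 2) = Pow(Add(3, -39), 2) = Pow(-36, 2) = 1296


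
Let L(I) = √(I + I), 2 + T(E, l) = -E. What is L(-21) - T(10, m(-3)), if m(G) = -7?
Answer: 12 + I*√42 ≈ 12.0 + 6.4807*I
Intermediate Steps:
T(E, l) = -2 - E
L(I) = √2*√I (L(I) = √(2*I) = √2*√I)
L(-21) - T(10, m(-3)) = √2*√(-21) - (-2 - 1*10) = √2*(I*√21) - (-2 - 10) = I*√42 - 1*(-12) = I*√42 + 12 = 12 + I*√42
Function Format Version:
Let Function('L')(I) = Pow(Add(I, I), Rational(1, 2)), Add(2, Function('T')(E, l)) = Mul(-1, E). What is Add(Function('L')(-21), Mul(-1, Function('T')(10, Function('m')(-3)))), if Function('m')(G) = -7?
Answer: Add(12, Mul(I, Pow(42, Rational(1, 2)))) ≈ Add(12.000, Mul(6.4807, I))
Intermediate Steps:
Function('T')(E, l) = Add(-2, Mul(-1, E))
Function('L')(I) = Mul(Pow(2, Rational(1, 2)), Pow(I, Rational(1, 2))) (Function('L')(I) = Pow(Mul(2, I), Rational(1, 2)) = Mul(Pow(2, Rational(1, 2)), Pow(I, Rational(1, 2))))
Add(Function('L')(-21), Mul(-1, Function('T')(10, Function('m')(-3)))) = Add(Mul(Pow(2, Rational(1, 2)), Pow(-21, Rational(1, 2))), Mul(-1, Add(-2, Mul(-1, 10)))) = Add(Mul(Pow(2, Rational(1, 2)), Mul(I, Pow(21, Rational(1, 2)))), Mul(-1, Add(-2, -10))) = Add(Mul(I, Pow(42, Rational(1, 2))), Mul(-1, -12)) = Add(Mul(I, Pow(42, Rational(1, 2))), 12) = Add(12, Mul(I, Pow(42, Rational(1, 2))))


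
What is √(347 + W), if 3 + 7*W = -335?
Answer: √14637/7 ≈ 17.283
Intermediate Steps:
W = -338/7 (W = -3/7 + (⅐)*(-335) = -3/7 - 335/7 = -338/7 ≈ -48.286)
√(347 + W) = √(347 - 338/7) = √(2091/7) = √14637/7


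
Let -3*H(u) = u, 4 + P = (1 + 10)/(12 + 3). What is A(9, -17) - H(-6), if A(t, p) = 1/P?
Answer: -113/49 ≈ -2.3061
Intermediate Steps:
P = -49/15 (P = -4 + (1 + 10)/(12 + 3) = -4 + 11/15 = -49/15 ≈ -3.2667)
H(u) = -u/3
A(t, p) = -15/49 (A(t, p) = 1/(-49/15) = -15/49)
A(9, -17) - H(-6) = -15/49 - (-1)*(-6)/3 = -15/49 - 1*2 = -15/49 - 2 = -113/49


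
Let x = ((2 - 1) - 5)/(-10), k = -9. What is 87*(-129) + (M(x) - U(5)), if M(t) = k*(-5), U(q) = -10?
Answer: -11168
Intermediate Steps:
x = 2/5 (x = (1 - 5)*(-1/10) = -4*(-1/10) = 2/5 ≈ 0.40000)
M(t) = 45 (M(t) = -9*(-5) = 45)
87*(-129) + (M(x) - U(5)) = 87*(-129) + (45 - 1*(-10)) = -11223 + (45 + 10) = -11223 + 55 = -11168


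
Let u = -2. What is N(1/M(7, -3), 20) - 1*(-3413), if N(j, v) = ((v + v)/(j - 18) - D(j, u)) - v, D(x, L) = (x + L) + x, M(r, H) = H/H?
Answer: 57641/17 ≈ 3390.6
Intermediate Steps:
M(r, H) = 1
D(x, L) = L + 2*x (D(x, L) = (L + x) + x = L + 2*x)
N(j, v) = 2 - v - 2*j + 2*v/(-18 + j) (N(j, v) = ((v + v)/(j - 18) - (-2 + 2*j)) - v = ((2*v)/(-18 + j) + (2 - 2*j)) - v = (2*v/(-18 + j) + (2 - 2*j)) - v = (2 - 2*j + 2*v/(-18 + j)) - v = 2 - v - 2*j + 2*v/(-18 + j))
N(1/M(7, -3), 20) - 1*(-3413) = (-36 - 2*(1/1)² + 20*20 + 38/1 - 1*20/1)/(-18 + 1/1) - 1*(-3413) = (-36 - 2*1² + 400 + 38*1 - 1*1*20)/(-18 + 1) + 3413 = (-36 - 2*1 + 400 + 38 - 20)/(-17) + 3413 = -(-36 - 2 + 400 + 38 - 20)/17 + 3413 = -1/17*380 + 3413 = -380/17 + 3413 = 57641/17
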